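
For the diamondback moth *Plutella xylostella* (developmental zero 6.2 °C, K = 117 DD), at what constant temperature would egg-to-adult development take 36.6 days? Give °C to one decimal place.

Required daily accumulation = 117 / 36.6 = 3.197 DD/day.
T = T_base + 3.197 = 6.2 + 3.197 = 9.397 ≈ 9.4 °C.

9.4 °C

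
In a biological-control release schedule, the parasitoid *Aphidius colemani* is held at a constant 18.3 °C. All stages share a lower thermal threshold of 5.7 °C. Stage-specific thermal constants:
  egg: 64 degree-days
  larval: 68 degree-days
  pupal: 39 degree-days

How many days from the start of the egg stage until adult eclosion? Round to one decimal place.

13.6 days

Daily accumulation at 18.3 °C = 18.3 − 5.7 = 12.6 DD/day.
Total K = 64 + 68 + 39 = 171 DD.
Total duration = 171 / 12.6 = 13.571 ≈ 13.6 days.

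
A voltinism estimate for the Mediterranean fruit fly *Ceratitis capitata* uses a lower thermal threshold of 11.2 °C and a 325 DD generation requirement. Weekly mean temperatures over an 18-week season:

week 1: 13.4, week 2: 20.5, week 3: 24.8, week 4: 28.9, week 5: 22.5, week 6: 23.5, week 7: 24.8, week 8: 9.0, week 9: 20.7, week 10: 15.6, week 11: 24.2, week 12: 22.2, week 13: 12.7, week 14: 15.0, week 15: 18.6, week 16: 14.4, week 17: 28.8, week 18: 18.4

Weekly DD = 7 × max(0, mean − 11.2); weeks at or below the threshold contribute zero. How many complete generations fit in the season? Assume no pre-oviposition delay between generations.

3 generations

Weekly DD (7 × max(0, T̄ − 11.2)): 15.4, 65.1, 95.2, 123.9, 79.1, 86.1, 95.2, 0.0, 66.5, 30.8, 91.0, 77.0, 10.5, 26.6, 51.8, 22.4, 123.2, 50.4.
Season total = 1110.2 DD.
Complete generations = ⌊1110.2 / 325⌋ = 3.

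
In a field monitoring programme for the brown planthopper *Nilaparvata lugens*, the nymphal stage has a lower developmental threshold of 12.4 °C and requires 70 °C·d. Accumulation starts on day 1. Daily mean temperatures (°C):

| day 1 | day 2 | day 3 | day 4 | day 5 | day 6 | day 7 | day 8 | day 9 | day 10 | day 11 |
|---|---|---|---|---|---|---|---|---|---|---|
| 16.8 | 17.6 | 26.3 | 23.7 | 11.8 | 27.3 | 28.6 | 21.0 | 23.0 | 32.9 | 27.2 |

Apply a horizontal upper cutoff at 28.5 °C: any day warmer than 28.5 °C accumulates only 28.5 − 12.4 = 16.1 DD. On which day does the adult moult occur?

day 8

Daily DD above 12.4 °C (capped at 16.1): 4.4, 5.2, 13.9, 11.3, 0.0, 14.9, 16.1, 8.6, 10.6, 16.1, 14.8.
Cumulative: 4.4, 9.6, 23.5, 34.8, 34.8, 49.7, 65.8, 74.4, 85.0, 101.1, 115.9.
The total first reaches 70 DD on day 8.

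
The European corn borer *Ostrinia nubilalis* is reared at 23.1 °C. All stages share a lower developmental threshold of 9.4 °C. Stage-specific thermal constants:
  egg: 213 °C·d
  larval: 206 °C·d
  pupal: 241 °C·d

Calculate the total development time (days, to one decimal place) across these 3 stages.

48.2 days

Daily accumulation at 23.1 °C = 23.1 − 9.4 = 13.7 DD/day.
Total K = 213 + 206 + 241 = 660 DD.
Total duration = 660 / 13.7 = 48.175 ≈ 48.2 days.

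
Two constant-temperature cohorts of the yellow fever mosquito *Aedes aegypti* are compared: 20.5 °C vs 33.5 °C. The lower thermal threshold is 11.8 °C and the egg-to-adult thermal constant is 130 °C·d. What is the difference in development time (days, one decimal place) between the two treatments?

At 20.5 °C: 130 / (20.5 − 11.8) = 130 / 8.7 = 14.943 d.
At 33.5 °C: 130 / (33.5 − 11.8) = 130 / 21.7 = 5.991 d.
Difference = |14.943 − 5.991| = 8.952 ≈ 9.0 days.

9.0 days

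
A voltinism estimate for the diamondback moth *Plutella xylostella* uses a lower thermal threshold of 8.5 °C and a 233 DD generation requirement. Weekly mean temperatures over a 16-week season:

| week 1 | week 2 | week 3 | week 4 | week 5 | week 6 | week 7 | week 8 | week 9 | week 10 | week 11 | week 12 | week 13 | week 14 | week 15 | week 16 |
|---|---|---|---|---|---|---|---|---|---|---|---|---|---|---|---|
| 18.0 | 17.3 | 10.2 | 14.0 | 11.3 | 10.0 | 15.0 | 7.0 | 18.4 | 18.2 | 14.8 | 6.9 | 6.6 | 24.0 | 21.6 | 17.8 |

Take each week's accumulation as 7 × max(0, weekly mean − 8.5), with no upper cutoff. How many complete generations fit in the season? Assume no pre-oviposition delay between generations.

Weekly DD (7 × max(0, T̄ − 8.5)): 66.5, 61.6, 11.9, 38.5, 19.6, 10.5, 45.5, 0.0, 69.3, 67.9, 44.1, 0.0, 0.0, 108.5, 91.7, 65.1.
Season total = 700.7 DD.
Complete generations = ⌊700.7 / 233⌋ = 3.

3 generations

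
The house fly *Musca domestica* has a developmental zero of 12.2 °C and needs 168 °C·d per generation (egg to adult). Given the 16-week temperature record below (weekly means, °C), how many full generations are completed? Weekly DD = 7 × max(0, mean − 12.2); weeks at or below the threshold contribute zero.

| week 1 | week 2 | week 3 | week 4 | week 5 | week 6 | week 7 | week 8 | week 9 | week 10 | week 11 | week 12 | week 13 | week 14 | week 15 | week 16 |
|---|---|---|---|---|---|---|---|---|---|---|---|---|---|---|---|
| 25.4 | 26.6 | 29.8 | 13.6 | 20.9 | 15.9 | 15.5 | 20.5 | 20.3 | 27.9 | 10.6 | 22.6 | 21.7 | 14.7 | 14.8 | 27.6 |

Weekly DD (7 × max(0, T̄ − 12.2)): 92.4, 100.8, 123.2, 9.8, 60.9, 25.9, 23.1, 58.1, 56.7, 109.9, 0.0, 72.8, 66.5, 17.5, 18.2, 107.8.
Season total = 943.6 DD.
Complete generations = ⌊943.6 / 168⌋ = 5.

5 generations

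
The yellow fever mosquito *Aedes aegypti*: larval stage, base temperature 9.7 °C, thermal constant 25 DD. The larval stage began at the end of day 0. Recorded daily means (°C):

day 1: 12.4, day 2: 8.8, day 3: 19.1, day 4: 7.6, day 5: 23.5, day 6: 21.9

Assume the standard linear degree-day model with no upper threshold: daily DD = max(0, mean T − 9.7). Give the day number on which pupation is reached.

day 5

Daily DD above 9.7 °C: 2.7, 0.0, 9.4, 0.0, 13.8, 12.2.
Cumulative: 2.7, 2.7, 12.1, 12.1, 25.9, 38.1.
The total first reaches 25 DD on day 5.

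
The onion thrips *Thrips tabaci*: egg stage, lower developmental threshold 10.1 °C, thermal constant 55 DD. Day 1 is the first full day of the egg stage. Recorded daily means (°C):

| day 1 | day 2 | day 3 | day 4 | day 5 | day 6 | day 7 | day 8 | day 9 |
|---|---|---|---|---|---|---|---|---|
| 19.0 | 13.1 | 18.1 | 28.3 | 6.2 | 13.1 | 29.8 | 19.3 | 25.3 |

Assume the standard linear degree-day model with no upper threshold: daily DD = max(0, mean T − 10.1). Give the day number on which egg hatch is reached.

Daily DD above 10.1 °C: 8.9, 3.0, 8.0, 18.2, 0.0, 3.0, 19.7, 9.2, 15.2.
Cumulative: 8.9, 11.9, 19.9, 38.1, 38.1, 41.1, 60.8, 70.0, 85.2.
The total first reaches 55 DD on day 7.

day 7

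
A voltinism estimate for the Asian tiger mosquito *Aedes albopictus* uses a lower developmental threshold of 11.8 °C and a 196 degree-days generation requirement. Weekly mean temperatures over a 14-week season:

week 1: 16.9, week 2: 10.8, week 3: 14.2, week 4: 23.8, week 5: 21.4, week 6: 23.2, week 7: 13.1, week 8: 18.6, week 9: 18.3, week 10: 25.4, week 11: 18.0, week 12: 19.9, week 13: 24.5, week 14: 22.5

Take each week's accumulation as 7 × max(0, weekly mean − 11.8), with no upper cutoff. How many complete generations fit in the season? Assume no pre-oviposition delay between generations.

Weekly DD (7 × max(0, T̄ − 11.8)): 35.7, 0.0, 16.8, 84.0, 67.2, 79.8, 9.1, 47.6, 45.5, 95.2, 43.4, 56.7, 88.9, 74.9.
Season total = 744.8 DD.
Complete generations = ⌊744.8 / 196⌋ = 3.

3 generations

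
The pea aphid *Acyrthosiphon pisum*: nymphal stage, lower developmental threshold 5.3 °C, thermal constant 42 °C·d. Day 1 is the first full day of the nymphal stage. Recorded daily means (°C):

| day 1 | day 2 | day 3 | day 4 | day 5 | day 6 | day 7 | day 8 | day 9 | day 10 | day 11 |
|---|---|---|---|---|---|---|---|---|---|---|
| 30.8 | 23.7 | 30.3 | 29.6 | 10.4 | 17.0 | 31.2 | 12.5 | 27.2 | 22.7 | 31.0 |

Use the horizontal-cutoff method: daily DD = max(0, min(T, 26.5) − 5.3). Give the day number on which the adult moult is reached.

day 3

Daily DD above 5.3 °C (capped at 21.2): 21.2, 18.4, 21.2, 21.2, 5.1, 11.7, 21.2, 7.2, 21.2, 17.4, 21.2.
Cumulative: 21.2, 39.6, 60.8, 82.0, 87.1, 98.8, 120.0, 127.2, 148.4, 165.8, 187.0.
The total first reaches 42 DD on day 3.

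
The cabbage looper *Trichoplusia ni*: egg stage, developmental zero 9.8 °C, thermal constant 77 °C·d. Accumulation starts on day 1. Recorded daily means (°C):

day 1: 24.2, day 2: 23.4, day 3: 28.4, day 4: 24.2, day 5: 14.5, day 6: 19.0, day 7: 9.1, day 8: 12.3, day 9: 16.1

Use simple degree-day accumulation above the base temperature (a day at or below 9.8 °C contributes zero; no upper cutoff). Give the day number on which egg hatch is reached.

day 8

Daily DD above 9.8 °C: 14.4, 13.6, 18.6, 14.4, 4.7, 9.2, 0.0, 2.5, 6.3.
Cumulative: 14.4, 28.0, 46.6, 61.0, 65.7, 74.9, 74.9, 77.4, 83.7.
The total first reaches 77 DD on day 8.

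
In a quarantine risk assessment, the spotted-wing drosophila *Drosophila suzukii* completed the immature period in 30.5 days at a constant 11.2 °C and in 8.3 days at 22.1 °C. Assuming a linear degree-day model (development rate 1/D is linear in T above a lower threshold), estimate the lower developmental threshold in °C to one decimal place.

7.1 °C

Linear rate model ⇒ the product D·(T − T_b) is constant across temperatures.
30.5·(11.2 − T_b) = 8.3·(22.1 − T_b)
T_b = (30.5·11.2 − 8.3·22.1) / (30.5 − 8.3) = 158.17 / 22.2 = 7.125 °C ≈ 7.1 °C.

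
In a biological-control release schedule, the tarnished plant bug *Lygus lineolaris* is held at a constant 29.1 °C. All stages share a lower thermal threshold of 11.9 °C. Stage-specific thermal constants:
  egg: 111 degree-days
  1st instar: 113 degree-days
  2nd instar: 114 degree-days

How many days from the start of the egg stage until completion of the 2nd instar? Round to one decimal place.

Daily accumulation at 29.1 °C = 29.1 − 11.9 = 17.2 DD/day.
Total K = 111 + 113 + 114 = 338 DD.
Total duration = 338 / 17.2 = 19.651 ≈ 19.7 days.

19.7 days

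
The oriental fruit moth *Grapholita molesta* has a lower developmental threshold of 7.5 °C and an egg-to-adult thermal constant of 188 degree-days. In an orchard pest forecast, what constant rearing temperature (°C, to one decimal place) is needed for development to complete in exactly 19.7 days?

Required daily accumulation = 188 / 19.7 = 9.543 DD/day.
T = T_base + 9.543 = 7.5 + 9.543 = 17.043 ≈ 17.0 °C.

17.0 °C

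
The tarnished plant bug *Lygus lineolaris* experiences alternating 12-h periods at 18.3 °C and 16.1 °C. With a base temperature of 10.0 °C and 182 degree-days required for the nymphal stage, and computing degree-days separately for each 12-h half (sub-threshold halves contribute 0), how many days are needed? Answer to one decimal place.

Day half: max(0, 18.3 − 10.0) × 0.5 = 8.3 × 0.5 = 4.15 DD.
Night half: max(0, 16.1 − 10.0) × 0.5 = 6.1 × 0.5 = 3.05 DD.
Per 24 h: 7.20 DD/day.
Duration = 182 / 7.20 = 25.278 ≈ 25.3 days.

25.3 days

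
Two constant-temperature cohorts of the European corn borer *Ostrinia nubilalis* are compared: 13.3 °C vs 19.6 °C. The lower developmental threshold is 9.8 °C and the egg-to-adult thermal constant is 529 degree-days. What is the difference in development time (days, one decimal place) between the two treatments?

97.2 days

At 13.3 °C: 529 / (13.3 − 9.8) = 529 / 3.5 = 151.143 d.
At 19.6 °C: 529 / (19.6 − 9.8) = 529 / 9.8 = 53.980 d.
Difference = |151.143 − 53.980| = 97.163 ≈ 97.2 days.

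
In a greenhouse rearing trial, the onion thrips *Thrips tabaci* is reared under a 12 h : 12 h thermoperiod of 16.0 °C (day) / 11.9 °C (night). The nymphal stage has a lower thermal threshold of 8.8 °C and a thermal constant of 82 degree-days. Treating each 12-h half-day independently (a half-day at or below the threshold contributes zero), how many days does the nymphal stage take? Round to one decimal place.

Day half: max(0, 16.0 − 8.8) × 0.5 = 7.2 × 0.5 = 3.60 DD.
Night half: max(0, 11.9 − 8.8) × 0.5 = 3.1 × 0.5 = 1.55 DD.
Per 24 h: 5.15 DD/day.
Duration = 82 / 5.15 = 15.922 ≈ 15.9 days.

15.9 days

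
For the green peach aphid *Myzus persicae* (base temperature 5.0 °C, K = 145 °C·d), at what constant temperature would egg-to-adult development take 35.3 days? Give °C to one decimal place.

9.1 °C

Required daily accumulation = 145 / 35.3 = 4.108 DD/day.
T = T_base + 4.108 = 5.0 + 4.108 = 9.108 ≈ 9.1 °C.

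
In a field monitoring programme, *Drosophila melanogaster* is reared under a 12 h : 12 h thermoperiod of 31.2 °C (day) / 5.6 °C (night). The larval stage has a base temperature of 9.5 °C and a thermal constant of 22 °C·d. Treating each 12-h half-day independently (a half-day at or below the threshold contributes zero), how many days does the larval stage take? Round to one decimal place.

Day half: max(0, 31.2 − 9.5) × 0.5 = 21.7 × 0.5 = 10.85 DD.
Night half: max(0, 5.6 − 9.5) × 0.5 = 0.0 × 0.5 = 0.00 DD.
Per 24 h: 10.85 DD/day.
Duration = 22 / 10.85 = 2.028 ≈ 2.0 days.

2.0 days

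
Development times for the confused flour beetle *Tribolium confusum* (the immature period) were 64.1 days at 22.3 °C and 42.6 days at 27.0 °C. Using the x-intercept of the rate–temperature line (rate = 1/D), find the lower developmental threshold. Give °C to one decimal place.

Equal thermal constants: D₁(T₁ − T_b) = D₂(T₂ − T_b).
64.1·(22.3 − T_b) = 42.6·(27.0 − T_b)
T_b = (64.1·22.3 − 42.6·27.0) / (64.1 − 42.6) = 279.23 / 21.5 = 12.987 °C ≈ 13.0 °C.

13.0 °C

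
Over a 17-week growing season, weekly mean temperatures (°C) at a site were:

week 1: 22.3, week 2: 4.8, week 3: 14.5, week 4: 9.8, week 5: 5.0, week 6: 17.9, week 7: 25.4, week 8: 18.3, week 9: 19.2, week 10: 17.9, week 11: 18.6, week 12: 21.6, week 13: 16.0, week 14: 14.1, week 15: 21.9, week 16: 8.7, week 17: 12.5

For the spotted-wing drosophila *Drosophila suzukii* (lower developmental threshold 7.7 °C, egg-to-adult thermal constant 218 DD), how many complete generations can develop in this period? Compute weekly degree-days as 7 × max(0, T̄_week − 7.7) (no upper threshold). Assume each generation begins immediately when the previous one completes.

4 generations

Weekly DD (7 × max(0, T̄ − 7.7)): 102.2, 0.0, 47.6, 14.7, 0.0, 71.4, 123.9, 74.2, 80.5, 71.4, 76.3, 97.3, 58.1, 44.8, 99.4, 7.0, 33.6.
Season total = 1002.4 DD.
Complete generations = ⌊1002.4 / 218⌋ = 4.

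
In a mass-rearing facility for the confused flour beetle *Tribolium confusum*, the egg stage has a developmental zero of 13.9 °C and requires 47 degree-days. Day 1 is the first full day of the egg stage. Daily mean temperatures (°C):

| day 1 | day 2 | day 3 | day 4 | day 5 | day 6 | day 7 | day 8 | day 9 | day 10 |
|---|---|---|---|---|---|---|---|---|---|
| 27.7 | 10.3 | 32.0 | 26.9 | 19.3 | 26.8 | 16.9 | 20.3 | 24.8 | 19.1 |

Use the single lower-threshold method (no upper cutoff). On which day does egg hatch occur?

Daily DD above 13.9 °C: 13.8, 0.0, 18.1, 13.0, 5.4, 12.9, 3.0, 6.4, 10.9, 5.2.
Cumulative: 13.8, 13.8, 31.9, 44.9, 50.3, 63.2, 66.2, 72.6, 83.5, 88.7.
The total first reaches 47 DD on day 5.

day 5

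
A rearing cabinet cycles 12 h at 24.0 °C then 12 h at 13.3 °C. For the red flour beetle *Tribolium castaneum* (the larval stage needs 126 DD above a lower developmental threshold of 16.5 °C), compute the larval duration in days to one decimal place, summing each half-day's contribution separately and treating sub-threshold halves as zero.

Day half: max(0, 24.0 − 16.5) × 0.5 = 7.5 × 0.5 = 3.75 DD.
Night half: max(0, 13.3 − 16.5) × 0.5 = 0.0 × 0.5 = 0.00 DD.
Per 24 h: 3.75 DD/day.
Duration = 126 / 3.75 = 33.600 ≈ 33.6 days.

33.6 days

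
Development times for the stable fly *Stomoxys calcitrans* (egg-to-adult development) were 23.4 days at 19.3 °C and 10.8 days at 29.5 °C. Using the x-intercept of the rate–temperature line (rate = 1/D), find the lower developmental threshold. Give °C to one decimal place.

Equal thermal constants: D₁(T₁ − T_b) = D₂(T₂ − T_b).
23.4·(19.3 − T_b) = 10.8·(29.5 − T_b)
T_b = (23.4·19.3 − 10.8·29.5) / (23.4 − 10.8) = 133.02 / 12.6 = 10.557 °C ≈ 10.6 °C.

10.6 °C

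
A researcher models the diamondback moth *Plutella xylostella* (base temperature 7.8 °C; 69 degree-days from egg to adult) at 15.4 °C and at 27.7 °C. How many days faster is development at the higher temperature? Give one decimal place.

At 15.4 °C: 69 / (15.4 − 7.8) = 69 / 7.6 = 9.079 d.
At 27.7 °C: 69 / (27.7 − 7.8) = 69 / 19.9 = 3.467 d.
Difference = |9.079 − 3.467| = 5.612 ≈ 5.6 days.

5.6 days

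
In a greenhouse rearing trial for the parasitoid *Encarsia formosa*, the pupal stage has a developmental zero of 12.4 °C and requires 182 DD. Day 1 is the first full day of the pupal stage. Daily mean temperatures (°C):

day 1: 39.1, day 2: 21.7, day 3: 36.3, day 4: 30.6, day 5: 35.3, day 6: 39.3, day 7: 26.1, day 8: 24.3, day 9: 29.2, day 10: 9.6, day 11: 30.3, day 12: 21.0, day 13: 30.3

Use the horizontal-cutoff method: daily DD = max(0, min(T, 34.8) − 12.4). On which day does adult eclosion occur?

day 12

Daily DD above 12.4 °C (capped at 22.4): 22.4, 9.3, 22.4, 18.2, 22.4, 22.4, 13.7, 11.9, 16.8, 0.0, 17.9, 8.6, 17.9.
Cumulative: 22.4, 31.7, 54.1, 72.3, 94.7, 117.1, 130.8, 142.7, 159.5, 159.5, 177.4, 186.0, 203.9.
The total first reaches 182 DD on day 12.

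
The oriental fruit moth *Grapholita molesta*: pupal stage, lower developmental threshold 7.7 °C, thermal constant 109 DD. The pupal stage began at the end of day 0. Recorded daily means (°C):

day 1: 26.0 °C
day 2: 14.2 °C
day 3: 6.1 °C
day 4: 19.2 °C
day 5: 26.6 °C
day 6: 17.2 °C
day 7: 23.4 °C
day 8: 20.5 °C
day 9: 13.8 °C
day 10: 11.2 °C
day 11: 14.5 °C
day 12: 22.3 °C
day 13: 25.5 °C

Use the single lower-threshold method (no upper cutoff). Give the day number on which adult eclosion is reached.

day 11

Daily DD above 7.7 °C: 18.3, 6.5, 0.0, 11.5, 18.9, 9.5, 15.7, 12.8, 6.1, 3.5, 6.8, 14.6, 17.8.
Cumulative: 18.3, 24.8, 24.8, 36.3, 55.2, 64.7, 80.4, 93.2, 99.3, 102.8, 109.6, 124.2, 142.0.
The total first reaches 109 DD on day 11.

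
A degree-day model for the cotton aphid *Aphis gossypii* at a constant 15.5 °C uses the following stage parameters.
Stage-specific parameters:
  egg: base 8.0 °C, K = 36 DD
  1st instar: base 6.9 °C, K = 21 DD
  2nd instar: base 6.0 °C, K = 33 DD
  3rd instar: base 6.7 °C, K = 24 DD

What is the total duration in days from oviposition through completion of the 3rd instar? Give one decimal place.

13.4 days

egg: 36 / (15.5 − 8.0) = 36 / 7.5 = 4.800 d.
1st instar: 21 / (15.5 − 6.9) = 21 / 8.6 = 2.442 d.
2nd instar: 33 / (15.5 − 6.0) = 33 / 9.5 = 3.474 d.
3rd instar: 24 / (15.5 − 6.7) = 24 / 8.8 = 2.727 d.
Sum = 13.443 ≈ 13.4 days.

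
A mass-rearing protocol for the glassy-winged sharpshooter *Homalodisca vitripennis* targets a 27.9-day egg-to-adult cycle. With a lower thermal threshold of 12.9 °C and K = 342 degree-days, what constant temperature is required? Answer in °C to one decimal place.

Required daily accumulation = 342 / 27.9 = 12.258 DD/day.
T = T_base + 12.258 = 12.9 + 12.258 = 25.158 ≈ 25.2 °C.

25.2 °C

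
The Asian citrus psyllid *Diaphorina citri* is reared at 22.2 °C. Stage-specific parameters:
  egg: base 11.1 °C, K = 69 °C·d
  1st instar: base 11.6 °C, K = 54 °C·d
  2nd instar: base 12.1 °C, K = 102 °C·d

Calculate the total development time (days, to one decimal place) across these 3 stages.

egg: 69 / (22.2 − 11.1) = 69 / 11.1 = 6.216 d.
1st instar: 54 / (22.2 − 11.6) = 54 / 10.6 = 5.094 d.
2nd instar: 102 / (22.2 − 12.1) = 102 / 10.1 = 10.099 d.
Sum = 21.410 ≈ 21.4 days.

21.4 days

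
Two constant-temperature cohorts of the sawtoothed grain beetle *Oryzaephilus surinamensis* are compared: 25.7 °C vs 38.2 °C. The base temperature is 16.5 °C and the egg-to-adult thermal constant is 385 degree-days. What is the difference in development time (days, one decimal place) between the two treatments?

24.1 days

At 25.7 °C: 385 / (25.7 − 16.5) = 385 / 9.2 = 41.848 d.
At 38.2 °C: 385 / (38.2 − 16.5) = 385 / 21.7 = 17.742 d.
Difference = |41.848 − 17.742| = 24.106 ≈ 24.1 days.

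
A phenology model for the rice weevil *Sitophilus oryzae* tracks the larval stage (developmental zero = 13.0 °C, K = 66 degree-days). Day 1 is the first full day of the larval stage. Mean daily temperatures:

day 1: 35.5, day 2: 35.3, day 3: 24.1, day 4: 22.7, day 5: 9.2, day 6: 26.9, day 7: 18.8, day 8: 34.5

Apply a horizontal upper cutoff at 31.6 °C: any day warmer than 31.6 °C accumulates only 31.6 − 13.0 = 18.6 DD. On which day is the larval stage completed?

Daily DD above 13.0 °C (capped at 18.6): 18.6, 18.6, 11.1, 9.7, 0.0, 13.9, 5.8, 18.6.
Cumulative: 18.6, 37.2, 48.3, 58.0, 58.0, 71.9, 77.7, 96.3.
The total first reaches 66 DD on day 6.

day 6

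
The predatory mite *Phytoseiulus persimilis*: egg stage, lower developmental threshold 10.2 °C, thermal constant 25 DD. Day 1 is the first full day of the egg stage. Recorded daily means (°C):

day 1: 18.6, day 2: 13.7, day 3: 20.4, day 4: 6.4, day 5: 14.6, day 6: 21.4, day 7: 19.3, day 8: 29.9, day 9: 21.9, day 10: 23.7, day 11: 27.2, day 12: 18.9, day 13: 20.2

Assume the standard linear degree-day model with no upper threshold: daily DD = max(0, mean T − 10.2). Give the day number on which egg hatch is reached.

Daily DD above 10.2 °C: 8.4, 3.5, 10.2, 0.0, 4.4, 11.2, 9.1, 19.7, 11.7, 13.5, 17.0, 8.7, 10.0.
Cumulative: 8.4, 11.9, 22.1, 22.1, 26.5, 37.7, 46.8, 66.5, 78.2, 91.7, 108.7, 117.4, 127.4.
The total first reaches 25 DD on day 5.

day 5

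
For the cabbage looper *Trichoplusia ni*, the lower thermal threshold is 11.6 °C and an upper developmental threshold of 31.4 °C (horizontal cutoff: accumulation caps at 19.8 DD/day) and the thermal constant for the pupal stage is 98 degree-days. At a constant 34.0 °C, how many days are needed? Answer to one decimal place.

Temperature 34.0 °C exceeds the upper threshold, so daily accumulation caps at 31.4 − 11.6 = 19.8 DD/day.
Duration = 98 / 19.8 = 4.949 ≈ 4.9 days.

4.9 days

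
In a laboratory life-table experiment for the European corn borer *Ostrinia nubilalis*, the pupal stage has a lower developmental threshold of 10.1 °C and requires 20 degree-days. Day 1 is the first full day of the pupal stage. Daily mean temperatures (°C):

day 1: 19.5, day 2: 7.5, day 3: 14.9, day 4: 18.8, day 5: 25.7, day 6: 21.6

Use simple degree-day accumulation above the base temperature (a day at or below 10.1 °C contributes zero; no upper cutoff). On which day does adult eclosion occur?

Daily DD above 10.1 °C: 9.4, 0.0, 4.8, 8.7, 15.6, 11.5.
Cumulative: 9.4, 9.4, 14.2, 22.9, 38.5, 50.0.
The total first reaches 20 DD on day 4.

day 4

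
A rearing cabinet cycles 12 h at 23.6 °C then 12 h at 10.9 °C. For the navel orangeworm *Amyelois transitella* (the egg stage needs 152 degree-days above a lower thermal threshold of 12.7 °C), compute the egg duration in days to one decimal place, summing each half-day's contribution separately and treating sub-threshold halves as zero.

27.9 days

Day half: max(0, 23.6 − 12.7) × 0.5 = 10.9 × 0.5 = 5.45 DD.
Night half: max(0, 10.9 − 12.7) × 0.5 = 0.0 × 0.5 = 0.00 DD.
Per 24 h: 5.45 DD/day.
Duration = 152 / 5.45 = 27.890 ≈ 27.9 days.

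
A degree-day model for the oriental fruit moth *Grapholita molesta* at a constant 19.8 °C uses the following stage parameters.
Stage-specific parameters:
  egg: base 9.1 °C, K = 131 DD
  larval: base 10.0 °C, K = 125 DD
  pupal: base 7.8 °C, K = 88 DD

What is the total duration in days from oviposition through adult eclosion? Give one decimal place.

egg: 131 / (19.8 − 9.1) = 131 / 10.7 = 12.243 d.
larval: 125 / (19.8 − 10.0) = 125 / 9.8 = 12.755 d.
pupal: 88 / (19.8 − 7.8) = 88 / 12.0 = 7.333 d.
Sum = 32.331 ≈ 32.3 days.

32.3 days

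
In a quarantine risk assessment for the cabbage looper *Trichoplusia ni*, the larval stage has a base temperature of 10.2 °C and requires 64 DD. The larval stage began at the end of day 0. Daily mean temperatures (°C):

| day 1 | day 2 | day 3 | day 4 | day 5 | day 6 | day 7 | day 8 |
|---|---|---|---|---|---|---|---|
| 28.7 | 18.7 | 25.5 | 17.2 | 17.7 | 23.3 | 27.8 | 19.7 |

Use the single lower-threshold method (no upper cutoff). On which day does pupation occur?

day 6

Daily DD above 10.2 °C: 18.5, 8.5, 15.3, 7.0, 7.5, 13.1, 17.6, 9.5.
Cumulative: 18.5, 27.0, 42.3, 49.3, 56.8, 69.9, 87.5, 97.0.
The total first reaches 64 DD on day 6.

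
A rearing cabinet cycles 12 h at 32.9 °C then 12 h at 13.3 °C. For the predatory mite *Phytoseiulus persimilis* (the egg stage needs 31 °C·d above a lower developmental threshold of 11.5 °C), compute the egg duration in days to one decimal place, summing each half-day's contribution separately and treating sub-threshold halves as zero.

Day half: max(0, 32.9 − 11.5) × 0.5 = 21.4 × 0.5 = 10.70 DD.
Night half: max(0, 13.3 − 11.5) × 0.5 = 1.8 × 0.5 = 0.90 DD.
Per 24 h: 11.60 DD/day.
Duration = 31 / 11.60 = 2.672 ≈ 2.7 days.

2.7 days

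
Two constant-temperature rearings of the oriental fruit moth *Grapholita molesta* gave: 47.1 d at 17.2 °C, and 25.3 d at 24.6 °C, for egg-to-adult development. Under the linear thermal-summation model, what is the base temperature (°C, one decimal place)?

8.6 °C

Under the model K = D·(T − T_b), so D₁·(T₁ − T_b) = D₂·(T₂ − T_b).
47.1·(17.2 − T_b) = 25.3·(24.6 − T_b)
T_b = (47.1·17.2 − 25.3·24.6) / (47.1 − 25.3) = 187.74 / 21.8 = 8.612 °C ≈ 8.6 °C.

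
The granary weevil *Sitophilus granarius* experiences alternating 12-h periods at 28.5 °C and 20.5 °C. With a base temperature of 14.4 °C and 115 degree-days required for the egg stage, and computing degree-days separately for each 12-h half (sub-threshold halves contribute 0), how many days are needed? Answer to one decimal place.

11.4 days

Day half: max(0, 28.5 − 14.4) × 0.5 = 14.1 × 0.5 = 7.05 DD.
Night half: max(0, 20.5 − 14.4) × 0.5 = 6.1 × 0.5 = 3.05 DD.
Per 24 h: 10.10 DD/day.
Duration = 115 / 10.10 = 11.386 ≈ 11.4 days.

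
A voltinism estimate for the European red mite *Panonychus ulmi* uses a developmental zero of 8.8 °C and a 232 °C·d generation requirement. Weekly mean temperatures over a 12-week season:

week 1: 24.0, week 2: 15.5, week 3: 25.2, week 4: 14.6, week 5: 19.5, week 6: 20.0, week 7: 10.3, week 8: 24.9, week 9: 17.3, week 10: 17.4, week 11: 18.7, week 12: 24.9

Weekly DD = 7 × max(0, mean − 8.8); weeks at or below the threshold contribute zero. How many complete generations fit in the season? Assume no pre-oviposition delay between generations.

Weekly DD (7 × max(0, T̄ − 8.8)): 106.4, 46.9, 114.8, 40.6, 74.9, 78.4, 10.5, 112.7, 59.5, 60.2, 69.3, 112.7.
Season total = 886.9 DD.
Complete generations = ⌊886.9 / 232⌋ = 3.

3 generations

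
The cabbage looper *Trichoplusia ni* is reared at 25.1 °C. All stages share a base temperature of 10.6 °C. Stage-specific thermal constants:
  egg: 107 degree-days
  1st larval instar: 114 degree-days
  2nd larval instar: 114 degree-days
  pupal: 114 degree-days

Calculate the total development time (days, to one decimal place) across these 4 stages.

Daily accumulation at 25.1 °C = 25.1 − 10.6 = 14.5 DD/day.
Total K = 107 + 114 + 114 + 114 = 449 DD.
Total duration = 449 / 14.5 = 30.966 ≈ 31.0 days.

31.0 days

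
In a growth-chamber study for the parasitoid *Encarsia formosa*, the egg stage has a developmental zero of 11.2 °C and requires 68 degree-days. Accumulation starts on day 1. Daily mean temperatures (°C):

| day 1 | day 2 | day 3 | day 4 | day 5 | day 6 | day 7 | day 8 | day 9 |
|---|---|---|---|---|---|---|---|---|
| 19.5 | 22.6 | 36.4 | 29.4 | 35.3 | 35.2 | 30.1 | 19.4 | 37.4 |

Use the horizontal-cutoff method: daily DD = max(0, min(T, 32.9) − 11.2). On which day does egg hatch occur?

Daily DD above 11.2 °C (capped at 21.7): 8.3, 11.4, 21.7, 18.2, 21.7, 21.7, 18.9, 8.2, 21.7.
Cumulative: 8.3, 19.7, 41.4, 59.6, 81.3, 103.0, 121.9, 130.1, 151.8.
The total first reaches 68 DD on day 5.

day 5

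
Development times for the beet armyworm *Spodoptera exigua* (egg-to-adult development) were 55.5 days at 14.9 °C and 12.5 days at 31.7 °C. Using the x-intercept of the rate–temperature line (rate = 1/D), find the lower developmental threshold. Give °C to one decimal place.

10.0 °C

Under the model K = D·(T − T_b), so D₁·(T₁ − T_b) = D₂·(T₂ − T_b).
55.5·(14.9 − T_b) = 12.5·(31.7 − T_b)
T_b = (55.5·14.9 − 12.5·31.7) / (55.5 − 12.5) = 430.70 / 43.0 = 10.016 °C ≈ 10.0 °C.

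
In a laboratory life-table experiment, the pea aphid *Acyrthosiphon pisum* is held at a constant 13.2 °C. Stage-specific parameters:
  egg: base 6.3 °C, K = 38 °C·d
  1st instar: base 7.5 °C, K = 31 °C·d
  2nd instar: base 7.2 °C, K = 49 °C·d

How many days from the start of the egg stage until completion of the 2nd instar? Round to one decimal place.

egg: 38 / (13.2 − 6.3) = 38 / 6.9 = 5.507 d.
1st instar: 31 / (13.2 − 7.5) = 31 / 5.7 = 5.439 d.
2nd instar: 49 / (13.2 − 7.2) = 49 / 6.0 = 8.167 d.
Sum = 19.113 ≈ 19.1 days.

19.1 days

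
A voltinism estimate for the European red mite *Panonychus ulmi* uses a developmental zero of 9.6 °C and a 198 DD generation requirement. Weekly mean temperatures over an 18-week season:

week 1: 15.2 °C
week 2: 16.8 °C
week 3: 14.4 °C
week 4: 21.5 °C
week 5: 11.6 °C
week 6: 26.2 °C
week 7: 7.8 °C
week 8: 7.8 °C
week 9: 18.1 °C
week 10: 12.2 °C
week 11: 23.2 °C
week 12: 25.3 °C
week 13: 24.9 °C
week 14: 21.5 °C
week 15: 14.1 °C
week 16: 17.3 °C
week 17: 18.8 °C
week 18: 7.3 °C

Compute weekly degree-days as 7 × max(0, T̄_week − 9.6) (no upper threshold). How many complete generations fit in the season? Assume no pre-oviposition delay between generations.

Weekly DD (7 × max(0, T̄ − 9.6)): 39.2, 50.4, 33.6, 83.3, 14.0, 116.2, 0.0, 0.0, 59.5, 18.2, 95.2, 109.9, 107.1, 83.3, 31.5, 53.9, 64.4, 0.0.
Season total = 959.7 DD.
Complete generations = ⌊959.7 / 198⌋ = 4.

4 generations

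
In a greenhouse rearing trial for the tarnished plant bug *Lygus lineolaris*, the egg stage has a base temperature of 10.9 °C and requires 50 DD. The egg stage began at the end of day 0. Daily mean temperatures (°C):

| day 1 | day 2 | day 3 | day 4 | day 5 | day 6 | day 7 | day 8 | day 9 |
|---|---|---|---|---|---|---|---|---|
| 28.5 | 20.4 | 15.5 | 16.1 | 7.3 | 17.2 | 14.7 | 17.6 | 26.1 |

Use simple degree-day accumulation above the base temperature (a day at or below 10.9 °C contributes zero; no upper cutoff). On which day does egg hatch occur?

day 8

Daily DD above 10.9 °C: 17.6, 9.5, 4.6, 5.2, 0.0, 6.3, 3.8, 6.7, 15.2.
Cumulative: 17.6, 27.1, 31.7, 36.9, 36.9, 43.2, 47.0, 53.7, 68.9.
The total first reaches 50 DD on day 8.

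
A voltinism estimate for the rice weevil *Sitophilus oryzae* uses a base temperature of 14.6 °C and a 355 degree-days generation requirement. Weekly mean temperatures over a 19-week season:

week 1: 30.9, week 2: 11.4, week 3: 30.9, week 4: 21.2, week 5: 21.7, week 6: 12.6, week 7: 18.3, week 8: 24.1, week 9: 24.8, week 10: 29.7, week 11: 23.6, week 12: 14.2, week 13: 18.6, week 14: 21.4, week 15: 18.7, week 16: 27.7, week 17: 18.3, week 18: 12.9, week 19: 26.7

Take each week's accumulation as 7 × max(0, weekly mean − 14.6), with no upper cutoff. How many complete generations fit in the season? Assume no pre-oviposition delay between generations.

2 generations

Weekly DD (7 × max(0, T̄ − 14.6)): 114.1, 0.0, 114.1, 46.2, 49.7, 0.0, 25.9, 66.5, 71.4, 105.7, 63.0, 0.0, 28.0, 47.6, 28.7, 91.7, 25.9, 0.0, 84.7.
Season total = 963.2 DD.
Complete generations = ⌊963.2 / 355⌋ = 2.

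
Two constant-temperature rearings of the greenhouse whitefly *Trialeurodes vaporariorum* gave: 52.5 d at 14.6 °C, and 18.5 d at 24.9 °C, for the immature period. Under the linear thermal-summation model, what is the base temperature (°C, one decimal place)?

Under the model K = D·(T − T_b), so D₁·(T₁ − T_b) = D₂·(T₂ − T_b).
52.5·(14.6 − T_b) = 18.5·(24.9 − T_b)
T_b = (52.5·14.6 − 18.5·24.9) / (52.5 − 18.5) = 305.85 / 34.0 = 8.996 °C ≈ 9.0 °C.

9.0 °C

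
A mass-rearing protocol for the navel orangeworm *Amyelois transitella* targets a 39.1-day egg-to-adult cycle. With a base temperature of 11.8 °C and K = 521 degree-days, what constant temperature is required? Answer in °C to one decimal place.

Required daily accumulation = 521 / 39.1 = 13.325 DD/day.
T = T_base + 13.325 = 11.8 + 13.325 = 25.125 ≈ 25.1 °C.

25.1 °C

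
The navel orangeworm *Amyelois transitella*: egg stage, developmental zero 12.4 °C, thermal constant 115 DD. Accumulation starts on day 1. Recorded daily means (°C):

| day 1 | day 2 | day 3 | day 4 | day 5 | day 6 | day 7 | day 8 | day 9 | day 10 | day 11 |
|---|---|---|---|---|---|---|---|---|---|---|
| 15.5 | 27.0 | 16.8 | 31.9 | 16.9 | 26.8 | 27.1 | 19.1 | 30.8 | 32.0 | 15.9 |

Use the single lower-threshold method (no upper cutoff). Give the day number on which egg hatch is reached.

Daily DD above 12.4 °C: 3.1, 14.6, 4.4, 19.5, 4.5, 14.4, 14.7, 6.7, 18.4, 19.6, 3.5.
Cumulative: 3.1, 17.7, 22.1, 41.6, 46.1, 60.5, 75.2, 81.9, 100.3, 119.9, 123.4.
The total first reaches 115 DD on day 10.

day 10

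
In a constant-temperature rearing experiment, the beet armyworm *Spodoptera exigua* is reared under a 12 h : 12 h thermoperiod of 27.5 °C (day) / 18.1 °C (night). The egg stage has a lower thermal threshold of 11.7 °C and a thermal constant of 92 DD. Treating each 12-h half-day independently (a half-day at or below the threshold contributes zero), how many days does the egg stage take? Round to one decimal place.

8.3 days

Day half: max(0, 27.5 − 11.7) × 0.5 = 15.8 × 0.5 = 7.90 DD.
Night half: max(0, 18.1 − 11.7) × 0.5 = 6.4 × 0.5 = 3.20 DD.
Per 24 h: 11.10 DD/day.
Duration = 92 / 11.10 = 8.288 ≈ 8.3 days.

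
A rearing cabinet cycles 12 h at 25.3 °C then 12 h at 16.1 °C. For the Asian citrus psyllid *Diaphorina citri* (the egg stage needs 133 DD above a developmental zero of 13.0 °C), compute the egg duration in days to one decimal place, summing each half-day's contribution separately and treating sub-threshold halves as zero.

Day half: max(0, 25.3 − 13.0) × 0.5 = 12.3 × 0.5 = 6.15 DD.
Night half: max(0, 16.1 − 13.0) × 0.5 = 3.1 × 0.5 = 1.55 DD.
Per 24 h: 7.70 DD/day.
Duration = 133 / 7.70 = 17.273 ≈ 17.3 days.

17.3 days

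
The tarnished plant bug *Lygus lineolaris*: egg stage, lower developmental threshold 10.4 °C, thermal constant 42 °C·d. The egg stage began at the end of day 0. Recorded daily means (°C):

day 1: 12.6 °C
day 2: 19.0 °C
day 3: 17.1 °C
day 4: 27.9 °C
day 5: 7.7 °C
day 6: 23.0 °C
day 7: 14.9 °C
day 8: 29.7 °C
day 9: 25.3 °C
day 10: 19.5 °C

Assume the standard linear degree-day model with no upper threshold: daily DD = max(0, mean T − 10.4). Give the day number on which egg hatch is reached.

Daily DD above 10.4 °C: 2.2, 8.6, 6.7, 17.5, 0.0, 12.6, 4.5, 19.3, 14.9, 9.1.
Cumulative: 2.2, 10.8, 17.5, 35.0, 35.0, 47.6, 52.1, 71.4, 86.3, 95.4.
The total first reaches 42 DD on day 6.

day 6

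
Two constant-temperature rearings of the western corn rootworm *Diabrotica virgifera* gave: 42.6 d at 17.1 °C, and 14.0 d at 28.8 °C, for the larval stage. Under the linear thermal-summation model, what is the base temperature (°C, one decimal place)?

11.4 °C

Linear rate model ⇒ the product D·(T − T_b) is constant across temperatures.
42.6·(17.1 − T_b) = 14.0·(28.8 − T_b)
T_b = (42.6·17.1 − 14.0·28.8) / (42.6 − 14.0) = 325.26 / 28.6 = 11.373 °C ≈ 11.4 °C.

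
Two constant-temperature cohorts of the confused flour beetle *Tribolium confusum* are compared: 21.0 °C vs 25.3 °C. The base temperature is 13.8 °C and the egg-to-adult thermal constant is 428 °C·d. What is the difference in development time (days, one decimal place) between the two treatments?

At 21.0 °C: 428 / (21.0 − 13.8) = 428 / 7.2 = 59.444 d.
At 25.3 °C: 428 / (25.3 − 13.8) = 428 / 11.5 = 37.217 d.
Difference = |59.444 − 37.217| = 22.227 ≈ 22.2 days.

22.2 days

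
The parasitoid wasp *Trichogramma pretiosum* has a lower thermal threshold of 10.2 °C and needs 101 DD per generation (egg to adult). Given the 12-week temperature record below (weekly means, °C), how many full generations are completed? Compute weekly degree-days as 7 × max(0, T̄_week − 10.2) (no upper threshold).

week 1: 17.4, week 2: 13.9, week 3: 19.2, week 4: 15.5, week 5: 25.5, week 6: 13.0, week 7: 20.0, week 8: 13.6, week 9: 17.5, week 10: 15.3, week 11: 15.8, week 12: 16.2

Weekly DD (7 × max(0, T̄ − 10.2)): 50.4, 25.9, 63.0, 37.1, 107.1, 19.6, 68.6, 23.8, 51.1, 35.7, 39.2, 42.0.
Season total = 563.5 DD.
Complete generations = ⌊563.5 / 101⌋ = 5.

5 generations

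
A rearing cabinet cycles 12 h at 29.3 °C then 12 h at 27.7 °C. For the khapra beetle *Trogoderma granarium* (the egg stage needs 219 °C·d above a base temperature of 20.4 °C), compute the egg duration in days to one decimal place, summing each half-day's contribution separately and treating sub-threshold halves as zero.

Day half: max(0, 29.3 − 20.4) × 0.5 = 8.9 × 0.5 = 4.45 DD.
Night half: max(0, 27.7 − 20.4) × 0.5 = 7.3 × 0.5 = 3.65 DD.
Per 24 h: 8.10 DD/day.
Duration = 219 / 8.10 = 27.037 ≈ 27.0 days.

27.0 days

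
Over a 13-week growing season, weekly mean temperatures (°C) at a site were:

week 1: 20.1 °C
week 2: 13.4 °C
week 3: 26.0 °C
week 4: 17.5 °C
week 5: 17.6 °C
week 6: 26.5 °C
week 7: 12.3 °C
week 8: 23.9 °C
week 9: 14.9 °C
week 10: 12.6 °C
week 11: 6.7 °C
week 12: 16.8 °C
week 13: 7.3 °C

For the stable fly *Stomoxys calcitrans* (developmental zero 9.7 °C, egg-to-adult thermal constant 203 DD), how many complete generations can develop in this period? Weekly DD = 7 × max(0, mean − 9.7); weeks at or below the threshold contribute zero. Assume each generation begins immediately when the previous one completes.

3 generations

Weekly DD (7 × max(0, T̄ − 9.7)): 72.8, 25.9, 114.1, 54.6, 55.3, 117.6, 18.2, 99.4, 36.4, 20.3, 0.0, 49.7, 0.0.
Season total = 664.3 DD.
Complete generations = ⌊664.3 / 203⌋ = 3.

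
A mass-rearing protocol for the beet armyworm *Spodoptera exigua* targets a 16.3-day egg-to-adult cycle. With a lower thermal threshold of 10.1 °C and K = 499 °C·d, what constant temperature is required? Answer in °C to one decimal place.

Required daily accumulation = 499 / 16.3 = 30.613 DD/day.
T = T_base + 30.613 = 10.1 + 30.613 = 40.713 ≈ 40.7 °C.

40.7 °C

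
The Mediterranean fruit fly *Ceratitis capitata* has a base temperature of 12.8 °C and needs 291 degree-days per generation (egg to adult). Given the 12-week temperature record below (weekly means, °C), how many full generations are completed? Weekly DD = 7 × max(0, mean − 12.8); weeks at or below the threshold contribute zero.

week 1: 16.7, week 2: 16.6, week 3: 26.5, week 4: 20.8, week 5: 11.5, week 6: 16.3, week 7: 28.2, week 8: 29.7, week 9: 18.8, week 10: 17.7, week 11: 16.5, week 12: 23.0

Weekly DD (7 × max(0, T̄ − 12.8)): 27.3, 26.6, 95.9, 56.0, 0.0, 24.5, 107.8, 118.3, 42.0, 34.3, 25.9, 71.4.
Season total = 630.0 DD.
Complete generations = ⌊630.0 / 291⌋ = 2.

2 generations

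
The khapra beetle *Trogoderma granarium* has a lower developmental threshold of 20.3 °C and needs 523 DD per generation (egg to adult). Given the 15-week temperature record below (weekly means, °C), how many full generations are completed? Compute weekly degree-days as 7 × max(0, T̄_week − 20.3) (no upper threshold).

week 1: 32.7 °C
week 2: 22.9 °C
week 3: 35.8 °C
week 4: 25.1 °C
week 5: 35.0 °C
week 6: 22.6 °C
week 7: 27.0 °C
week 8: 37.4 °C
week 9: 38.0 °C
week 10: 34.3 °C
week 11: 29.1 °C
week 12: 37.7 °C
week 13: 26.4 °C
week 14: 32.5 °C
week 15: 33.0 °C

2 generations

Weekly DD (7 × max(0, T̄ − 20.3)): 86.8, 18.2, 108.5, 33.6, 102.9, 16.1, 46.9, 119.7, 123.9, 98.0, 61.6, 121.8, 42.7, 85.4, 88.9.
Season total = 1155.0 DD.
Complete generations = ⌊1155.0 / 523⌋ = 2.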